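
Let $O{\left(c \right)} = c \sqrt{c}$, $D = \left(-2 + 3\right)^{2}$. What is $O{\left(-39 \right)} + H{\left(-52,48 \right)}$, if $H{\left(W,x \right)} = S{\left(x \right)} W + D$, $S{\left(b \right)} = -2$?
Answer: $105 - 39 i \sqrt{39} \approx 105.0 - 243.55 i$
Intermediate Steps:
$D = 1$ ($D = 1^{2} = 1$)
$O{\left(c \right)} = c^{\frac{3}{2}}$
$H{\left(W,x \right)} = 1 - 2 W$ ($H{\left(W,x \right)} = - 2 W + 1 = 1 - 2 W$)
$O{\left(-39 \right)} + H{\left(-52,48 \right)} = \left(-39\right)^{\frac{3}{2}} + \left(1 - -104\right) = - 39 i \sqrt{39} + \left(1 + 104\right) = - 39 i \sqrt{39} + 105 = 105 - 39 i \sqrt{39}$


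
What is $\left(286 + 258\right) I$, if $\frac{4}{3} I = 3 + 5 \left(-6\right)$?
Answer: $-11016$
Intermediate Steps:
$I = - \frac{81}{4}$ ($I = \frac{3 \left(3 + 5 \left(-6\right)\right)}{4} = \frac{3 \left(3 - 30\right)}{4} = \frac{3}{4} \left(-27\right) = - \frac{81}{4} \approx -20.25$)
$\left(286 + 258\right) I = \left(286 + 258\right) \left(- \frac{81}{4}\right) = 544 \left(- \frac{81}{4}\right) = -11016$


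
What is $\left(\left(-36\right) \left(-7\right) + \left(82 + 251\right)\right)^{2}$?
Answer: $342225$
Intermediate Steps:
$\left(\left(-36\right) \left(-7\right) + \left(82 + 251\right)\right)^{2} = \left(252 + 333\right)^{2} = 585^{2} = 342225$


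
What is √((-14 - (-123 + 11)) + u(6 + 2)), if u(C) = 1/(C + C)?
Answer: √1569/4 ≈ 9.9026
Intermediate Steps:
u(C) = 1/(2*C)
√((-14 - (-123 + 11)) + u(6 + 2)) = √((-14 - (-123 + 11)) + 1/(2*(6 + 2))) = √((-14 - 1*(-112)) + (½)/8) = √((-14 + 112) + (½)*(⅛)) = √(98 + 1/16) = √(1569/16) = √1569/4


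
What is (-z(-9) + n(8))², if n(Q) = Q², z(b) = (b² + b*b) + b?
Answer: 7921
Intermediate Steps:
z(b) = b + 2*b² (z(b) = (b² + b²) + b = 2*b² + b = b + 2*b²)
(-z(-9) + n(8))² = (-(-9)*(1 + 2*(-9)) + 8²)² = (-(-9)*(1 - 18) + 64)² = (-(-9)*(-17) + 64)² = (-1*153 + 64)² = (-153 + 64)² = (-89)² = 7921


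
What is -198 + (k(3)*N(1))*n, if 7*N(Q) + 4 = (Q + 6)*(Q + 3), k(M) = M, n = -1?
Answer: -1458/7 ≈ -208.29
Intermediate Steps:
N(Q) = -4/7 + (3 + Q)*(6 + Q)/7 (N(Q) = -4/7 + ((Q + 6)*(Q + 3))/7 = -4/7 + ((6 + Q)*(3 + Q))/7 = -4/7 + ((3 + Q)*(6 + Q))/7 = -4/7 + (3 + Q)*(6 + Q)/7)
-198 + (k(3)*N(1))*n = -198 + (3*(2 + (1/7)*1**2 + (9/7)*1))*(-1) = -198 + (3*(2 + (1/7)*1 + 9/7))*(-1) = -198 + (3*(2 + 1/7 + 9/7))*(-1) = -198 + (3*(24/7))*(-1) = -198 + (72/7)*(-1) = -198 - 72/7 = -1458/7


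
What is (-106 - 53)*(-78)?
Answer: 12402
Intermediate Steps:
(-106 - 53)*(-78) = -159*(-78) = 12402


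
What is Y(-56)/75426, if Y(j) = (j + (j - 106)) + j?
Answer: -137/37713 ≈ -0.0036327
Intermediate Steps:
Y(j) = -106 + 3*j (Y(j) = (j + (-106 + j)) + j = (-106 + 2*j) + j = -106 + 3*j)
Y(-56)/75426 = (-106 + 3*(-56))/75426 = (-106 - 168)*(1/75426) = -274*1/75426 = -137/37713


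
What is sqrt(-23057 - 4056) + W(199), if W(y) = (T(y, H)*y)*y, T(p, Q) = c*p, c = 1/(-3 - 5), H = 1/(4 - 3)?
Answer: -7880599/8 + I*sqrt(27113) ≈ -9.8508e+5 + 164.66*I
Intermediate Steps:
H = 1 (H = 1/1 = 1)
c = -1/8 (c = 1/(-8) = -1/8 ≈ -0.12500)
T(p, Q) = -p/8
W(y) = -y**3/8 (W(y) = ((-y/8)*y)*y = (-y**2/8)*y = -y**3/8)
sqrt(-23057 - 4056) + W(199) = sqrt(-23057 - 4056) - 1/8*199**3 = sqrt(-27113) - 1/8*7880599 = I*sqrt(27113) - 7880599/8 = -7880599/8 + I*sqrt(27113)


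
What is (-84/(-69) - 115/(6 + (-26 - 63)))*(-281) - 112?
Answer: -1610097/1909 ≈ -843.42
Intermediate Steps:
(-84/(-69) - 115/(6 + (-26 - 63)))*(-281) - 112 = (-84*(-1/69) - 115/(6 - 89))*(-281) - 112 = (28/23 - 115/(-83))*(-281) - 112 = (28/23 - 115*(-1/83))*(-281) - 112 = (28/23 + 115/83)*(-281) - 112 = (4969/1909)*(-281) - 112 = -1396289/1909 - 112 = -1610097/1909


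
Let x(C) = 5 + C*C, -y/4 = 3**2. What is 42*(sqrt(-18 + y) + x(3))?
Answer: 588 + 126*I*sqrt(6) ≈ 588.0 + 308.64*I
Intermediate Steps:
y = -36 (y = -4*3**2 = -4*9 = -36)
x(C) = 5 + C**2
42*(sqrt(-18 + y) + x(3)) = 42*(sqrt(-18 - 36) + (5 + 3**2)) = 42*(sqrt(-54) + (5 + 9)) = 42*(3*I*sqrt(6) + 14) = 42*(14 + 3*I*sqrt(6)) = 588 + 126*I*sqrt(6)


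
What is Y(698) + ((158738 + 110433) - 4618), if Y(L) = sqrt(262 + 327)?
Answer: 264553 + sqrt(589) ≈ 2.6458e+5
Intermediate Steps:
Y(L) = sqrt(589)
Y(698) + ((158738 + 110433) - 4618) = sqrt(589) + ((158738 + 110433) - 4618) = sqrt(589) + (269171 - 4618) = sqrt(589) + 264553 = 264553 + sqrt(589)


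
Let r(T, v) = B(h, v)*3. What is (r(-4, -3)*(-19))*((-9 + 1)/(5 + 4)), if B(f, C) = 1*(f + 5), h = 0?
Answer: 760/3 ≈ 253.33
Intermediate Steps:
B(f, C) = 5 + f (B(f, C) = 1*(5 + f) = 5 + f)
r(T, v) = 15 (r(T, v) = (5 + 0)*3 = 5*3 = 15)
(r(-4, -3)*(-19))*((-9 + 1)/(5 + 4)) = (15*(-19))*((-9 + 1)/(5 + 4)) = -(-2280)/9 = -285*(-8/9) = 760/3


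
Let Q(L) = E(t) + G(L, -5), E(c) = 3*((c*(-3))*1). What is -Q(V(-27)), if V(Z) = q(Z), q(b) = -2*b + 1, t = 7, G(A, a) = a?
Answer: 68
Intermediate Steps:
q(b) = 1 - 2*b
V(Z) = 1 - 2*Z
E(c) = -9*c (E(c) = 3*(-3*c*1) = 3*(-3*c) = -9*c)
Q(L) = -68 (Q(L) = -9*7 - 5 = -63 - 5 = -68)
-Q(V(-27)) = -1*(-68) = 68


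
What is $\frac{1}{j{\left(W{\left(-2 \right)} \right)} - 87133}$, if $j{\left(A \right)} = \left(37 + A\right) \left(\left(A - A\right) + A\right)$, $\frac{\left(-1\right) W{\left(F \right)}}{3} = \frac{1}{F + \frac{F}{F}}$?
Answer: $- \frac{1}{87013} \approx -1.1493 \cdot 10^{-5}$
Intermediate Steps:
$W{\left(F \right)} = - \frac{3}{1 + F}$ ($W{\left(F \right)} = - \frac{3}{F + \frac{F}{F}} = - \frac{3}{F + 1} = - \frac{3}{1 + F}$)
$j{\left(A \right)} = A \left(37 + A\right)$ ($j{\left(A \right)} = \left(37 + A\right) \left(0 + A\right) = \left(37 + A\right) A = A \left(37 + A\right)$)
$\frac{1}{j{\left(W{\left(-2 \right)} \right)} - 87133} = \frac{1}{- \frac{3}{1 - 2} \left(37 - \frac{3}{1 - 2}\right) - 87133} = \frac{1}{- \frac{3}{-1} \left(37 - \frac{3}{-1}\right) - 87133} = \frac{1}{\left(-3\right) \left(-1\right) \left(37 - -3\right) - 87133} = \frac{1}{3 \left(37 + 3\right) - 87133} = \frac{1}{3 \cdot 40 - 87133} = \frac{1}{120 - 87133} = \frac{1}{-87013} = - \frac{1}{87013}$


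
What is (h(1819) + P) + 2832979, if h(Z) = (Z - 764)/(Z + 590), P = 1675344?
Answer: 10860551162/2409 ≈ 4.5083e+6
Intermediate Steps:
h(Z) = (-764 + Z)/(590 + Z)
(h(1819) + P) + 2832979 = ((-764 + 1819)/(590 + 1819) + 1675344) + 2832979 = (1055/2409 + 1675344) + 2832979 = 4035904751/2409 + 2832979 = 10860551162/2409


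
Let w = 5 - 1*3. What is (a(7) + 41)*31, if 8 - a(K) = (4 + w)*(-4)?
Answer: 2263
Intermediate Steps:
w = 2 (w = 5 - 3 = 2)
a(K) = 32 (a(K) = 8 - (4 + 2)*(-4) = 8 - 6*(-4) = 8 - 1*(-24) = 8 + 24 = 32)
(a(7) + 41)*31 = (32 + 41)*31 = 73*31 = 2263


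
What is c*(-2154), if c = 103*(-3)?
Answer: 665586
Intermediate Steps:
c = -309
c*(-2154) = -309*(-2154) = 665586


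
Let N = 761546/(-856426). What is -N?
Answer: 380773/428213 ≈ 0.88921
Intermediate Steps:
N = -380773/428213 (N = 761546*(-1/856426) = -380773/428213 ≈ -0.88921)
-N = -1*(-380773/428213) = 380773/428213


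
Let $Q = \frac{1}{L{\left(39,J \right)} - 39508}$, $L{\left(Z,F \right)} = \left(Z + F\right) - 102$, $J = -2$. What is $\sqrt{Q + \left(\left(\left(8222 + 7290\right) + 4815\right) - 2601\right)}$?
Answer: $\frac{\sqrt{3084367973809}}{13191} \approx 133.14$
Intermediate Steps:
$L{\left(Z,F \right)} = -102 + F + Z$ ($L{\left(Z,F \right)} = \left(F + Z\right) - 102 = -102 + F + Z$)
$Q = - \frac{1}{39573}$ ($Q = \frac{1}{\left(-102 - 2 + 39\right) - 39508} = \frac{1}{-65 - 39508} = \frac{1}{-39573} = - \frac{1}{39573} \approx -2.527 \cdot 10^{-5}$)
$\sqrt{Q + \left(\left(\left(8222 + 7290\right) + 4815\right) - 2601\right)} = \sqrt{- \frac{1}{39573} + \left(\left(\left(8222 + 7290\right) + 4815\right) - 2601\right)} = \sqrt{- \frac{1}{39573} + \left(\left(15512 + 4815\right) - 2601\right)} = \sqrt{- \frac{1}{39573} + \left(20327 - 2601\right)} = \sqrt{- \frac{1}{39573} + 17726} = \sqrt{\frac{701470997}{39573}} = \frac{\sqrt{3084367973809}}{13191}$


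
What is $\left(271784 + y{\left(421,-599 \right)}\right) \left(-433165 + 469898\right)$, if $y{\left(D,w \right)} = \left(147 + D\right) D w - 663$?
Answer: $-5251590317883$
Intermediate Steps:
$y{\left(D,w \right)} = -663 + D w \left(147 + D\right)$ ($y{\left(D,w \right)} = D \left(147 + D\right) w - 663 = D w \left(147 + D\right) - 663 = -663 + D w \left(147 + D\right)$)
$\left(271784 + y{\left(421,-599 \right)}\right) \left(-433165 + 469898\right) = \left(271784 - \left(663 + 37070313 + 106167359\right)\right) \left(-433165 + 469898\right) = \left(271784 - 143238335\right) 36733 = \left(-142966551\right) 36733 = -5251590317883$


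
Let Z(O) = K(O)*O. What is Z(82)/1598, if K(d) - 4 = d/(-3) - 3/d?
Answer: -5749/4794 ≈ -1.1992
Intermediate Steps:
K(d) = 4 - 3/d - d/3 (K(d) = 4 + (d/(-3) - 3/d) = 4 + (d*(-⅓) - 3/d) = 4 + (-d/3 - 3/d) = 4 + (-3/d - d/3) = 4 - 3/d - d/3)
Z(O) = O*(4 - 3/O - O/3) (Z(O) = (4 - 3/O - O/3)*O = O*(4 - 3/O - O/3))
Z(82)/1598 = (-3 - ⅓*82*(-12 + 82))/1598 = (-3 - ⅓*82*70)*(1/1598) = (-3 - 5740/3)*(1/1598) = -5749/3*1/1598 = -5749/4794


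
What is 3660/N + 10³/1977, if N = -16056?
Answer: 245005/881742 ≈ 0.27786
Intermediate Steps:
3660/N + 10³/1977 = 3660/(-16056) + 10³/1977 = 3660*(-1/16056) + 1000*(1/1977) = -305/1338 + 1000/1977 = 245005/881742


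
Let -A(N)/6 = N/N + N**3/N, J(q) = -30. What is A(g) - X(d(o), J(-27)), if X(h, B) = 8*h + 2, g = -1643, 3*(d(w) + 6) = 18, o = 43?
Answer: -16196702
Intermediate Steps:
d(w) = 0 (d(w) = -6 + (1/3)*18 = -6 + 6 = 0)
X(h, B) = 2 + 8*h
A(N) = -6 - 6*N**2 (A(N) = -6*(N/N + N**3/N) = -6*(1 + N**2) = -6 - 6*N**2)
A(g) - X(d(o), J(-27)) = (-6 - 6*(-1643)**2) - (2 + 8*0) = (-6 - 6*2699449) - (2 + 0) = (-6 - 16196694) - 1*2 = -16196700 - 2 = -16196702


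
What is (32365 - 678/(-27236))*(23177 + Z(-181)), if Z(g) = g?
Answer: 5067707959682/6809 ≈ 7.4427e+8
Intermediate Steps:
(32365 - 678/(-27236))*(23177 + Z(-181)) = (32365 - 678/(-27236))*(23177 - 181) = (32365 - 678*(-1/27236))*22996 = (32365 + 339/13618)*22996 = (440746909/13618)*22996 = 5067707959682/6809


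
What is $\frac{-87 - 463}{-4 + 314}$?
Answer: $- \frac{55}{31} \approx -1.7742$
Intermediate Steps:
$\frac{-87 - 463}{-4 + 314} = - \frac{550}{310} = \left(-550\right) \frac{1}{310} = - \frac{55}{31}$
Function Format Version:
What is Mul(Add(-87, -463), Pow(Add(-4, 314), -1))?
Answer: Rational(-55, 31) ≈ -1.7742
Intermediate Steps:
Mul(Add(-87, -463), Pow(Add(-4, 314), -1)) = Mul(-550, Pow(310, -1)) = Mul(-550, Rational(1, 310)) = Rational(-55, 31)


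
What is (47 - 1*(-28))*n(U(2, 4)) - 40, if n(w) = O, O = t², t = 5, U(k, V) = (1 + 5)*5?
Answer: 1835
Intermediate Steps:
U(k, V) = 30 (U(k, V) = 6*5 = 30)
O = 25 (O = 5² = 25)
n(w) = 25
(47 - 1*(-28))*n(U(2, 4)) - 40 = (47 - 1*(-28))*25 - 40 = (47 + 28)*25 - 40 = 75*25 - 40 = 1875 - 40 = 1835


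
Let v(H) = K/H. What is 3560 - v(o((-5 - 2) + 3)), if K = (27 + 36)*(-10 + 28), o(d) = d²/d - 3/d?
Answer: 50816/13 ≈ 3908.9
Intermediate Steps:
o(d) = d - 3/d
K = 1134 (K = 63*18 = 1134)
v(H) = 1134/H
3560 - v(o((-5 - 2) + 3)) = 3560 - 1134/(((-5 - 2) + 3) - 3/((-5 - 2) + 3)) = 3560 - 1134/((-7 + 3) - 3/(-7 + 3)) = 3560 - 1134/(-4 - 3/(-4)) = 3560 - 1134/(-4 - 3*(-¼)) = 3560 - 1134/(-4 + ¾) = 3560 - 1134/(-13/4) = 3560 - 1134*(-4)/13 = 3560 - 1*(-4536/13) = 3560 + 4536/13 = 50816/13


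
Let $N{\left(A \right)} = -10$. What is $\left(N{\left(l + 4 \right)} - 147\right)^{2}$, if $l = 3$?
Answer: $24649$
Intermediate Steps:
$\left(N{\left(l + 4 \right)} - 147\right)^{2} = \left(-10 - 147\right)^{2} = \left(-157\right)^{2} = 24649$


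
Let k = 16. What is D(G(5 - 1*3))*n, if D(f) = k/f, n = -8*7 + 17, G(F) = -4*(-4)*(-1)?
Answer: 39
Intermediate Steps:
G(F) = -16 (G(F) = 16*(-1) = -16)
n = -39 (n = -56 + 17 = -39)
D(f) = 16/f
D(G(5 - 1*3))*n = (16/(-16))*(-39) = (16*(-1/16))*(-39) = -1*(-39) = 39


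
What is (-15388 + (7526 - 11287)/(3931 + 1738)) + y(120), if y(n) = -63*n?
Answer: -130095973/5669 ≈ -22949.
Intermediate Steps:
(-15388 + (7526 - 11287)/(3931 + 1738)) + y(120) = (-15388 + (7526 - 11287)/(3931 + 1738)) - 63*120 = (-15388 - 3761/5669) - 7560 = -87238333/5669 - 7560 = -130095973/5669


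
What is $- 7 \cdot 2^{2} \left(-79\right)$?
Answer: $2212$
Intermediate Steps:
$- 7 \cdot 2^{2} \left(-79\right) = \left(-7\right) 4 \left(-79\right) = \left(-28\right) \left(-79\right) = 2212$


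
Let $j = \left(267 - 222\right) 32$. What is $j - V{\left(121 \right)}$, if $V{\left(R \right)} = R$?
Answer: $1319$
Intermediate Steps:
$j = 1440$ ($j = 45 \cdot 32 = 1440$)
$j - V{\left(121 \right)} = 1440 - 121 = 1319$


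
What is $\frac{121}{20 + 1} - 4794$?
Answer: $- \frac{100553}{21} \approx -4788.2$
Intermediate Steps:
$\frac{121}{20 + 1} - 4794 = \frac{121}{21} - 4794 = - \frac{100553}{21}$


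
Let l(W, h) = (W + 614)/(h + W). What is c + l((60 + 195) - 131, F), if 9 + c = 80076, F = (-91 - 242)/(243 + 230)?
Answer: 4669776447/58319 ≈ 80073.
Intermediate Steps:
F = -333/473 ≈ -0.70402
l(W, h) = (614 + W)/(W + h)
c = 80067 (c = -9 + 80076 = 80067)
c + l((60 + 195) - 131, F) = 80067 + (614 + ((60 + 195) - 131))/(((60 + 195) - 131) - 333/473) = 80067 + (614 + (255 - 131))/((255 - 131) - 333/473) = 80067 + (614 + 124)/(124 - 333/473) = 80067 + 738/(58319/473) = 80067 + (473/58319)*738 = 80067 + 349074/58319 = 4669776447/58319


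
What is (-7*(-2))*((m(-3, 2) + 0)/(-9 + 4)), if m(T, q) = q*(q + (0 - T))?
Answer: -28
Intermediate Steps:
m(T, q) = q*(q - T)
(-7*(-2))*((m(-3, 2) + 0)/(-9 + 4)) = (-7*(-2))*((2*(2 - 1*(-3)) + 0)/(-9 + 4)) = 14*((2*(2 + 3) + 0)/(-5)) = 14*((2*5 + 0)*(-⅕)) = 14*((10 + 0)*(-⅕)) = 14*(10*(-⅕)) = 14*(-2) = -28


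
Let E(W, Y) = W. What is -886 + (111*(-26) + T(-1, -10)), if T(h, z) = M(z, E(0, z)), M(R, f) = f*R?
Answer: -3772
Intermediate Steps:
M(R, f) = R*f
T(h, z) = 0 (T(h, z) = z*0 = 0)
-886 + (111*(-26) + T(-1, -10)) = -886 + (111*(-26) + 0) = -886 + (-2886 + 0) = -886 - 2886 = -3772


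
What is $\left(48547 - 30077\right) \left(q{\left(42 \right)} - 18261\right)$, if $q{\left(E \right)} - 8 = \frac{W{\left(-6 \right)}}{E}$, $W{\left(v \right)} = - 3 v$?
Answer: $- \frac{2359874960}{7} \approx -3.3712 \cdot 10^{8}$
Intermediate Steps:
$q{\left(E \right)} = 8 + \frac{18}{E}$ ($q{\left(E \right)} = 8 + \frac{\left(-3\right) \left(-6\right)}{E} = 8 + \frac{18}{E}$)
$\left(48547 - 30077\right) \left(q{\left(42 \right)} - 18261\right) = \left(48547 - 30077\right) \left(\left(8 + \frac{18}{42}\right) - 18261\right) = 18470 \left(\left(8 + 18 \cdot \frac{1}{42}\right) - 18261\right) = 18470 \left(\left(8 + \frac{3}{7}\right) - 18261\right) = 18470 \left(\frac{59}{7} - 18261\right) = 18470 \left(- \frac{127768}{7}\right) = - \frac{2359874960}{7}$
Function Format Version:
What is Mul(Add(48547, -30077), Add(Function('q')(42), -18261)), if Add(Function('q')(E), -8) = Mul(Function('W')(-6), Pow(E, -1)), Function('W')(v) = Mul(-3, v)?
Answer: Rational(-2359874960, 7) ≈ -3.3712e+8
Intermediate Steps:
Function('q')(E) = Add(8, Mul(18, Pow(E, -1))) (Function('q')(E) = Add(8, Mul(Mul(-3, -6), Pow(E, -1))) = Add(8, Mul(18, Pow(E, -1))))
Mul(Add(48547, -30077), Add(Function('q')(42), -18261)) = Mul(Add(48547, -30077), Add(Add(8, Mul(18, Pow(42, -1))), -18261)) = Mul(18470, Add(Add(8, Mul(18, Rational(1, 42))), -18261)) = Mul(18470, Add(Add(8, Rational(3, 7)), -18261)) = Mul(18470, Add(Rational(59, 7), -18261)) = Mul(18470, Rational(-127768, 7)) = Rational(-2359874960, 7)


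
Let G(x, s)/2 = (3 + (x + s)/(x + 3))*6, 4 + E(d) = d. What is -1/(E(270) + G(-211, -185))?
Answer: -13/4223 ≈ -0.0030784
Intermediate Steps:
E(d) = -4 + d
G(x, s) = 36 + 12*(s + x)/(3 + x) (G(x, s) = 2*((3 + (x + s)/(x + 3))*6) = 2*((3 + (s + x)/(3 + x))*6) = 2*(18 + 6*(s + x)/(3 + x)) = 36 + 12*(s + x)/(3 + x))
-1/(E(270) + G(-211, -185)) = -1/((-4 + 270) + 12*(9 - 185 + 4*(-211))/(3 - 211)) = -1/(266 + 12*(9 - 185 - 844)/(-208)) = -1/(266 + 12*(-1/208)*(-1020)) = -1/(266 + 765/13) = -1/4223/13 = -1*13/4223 = -13/4223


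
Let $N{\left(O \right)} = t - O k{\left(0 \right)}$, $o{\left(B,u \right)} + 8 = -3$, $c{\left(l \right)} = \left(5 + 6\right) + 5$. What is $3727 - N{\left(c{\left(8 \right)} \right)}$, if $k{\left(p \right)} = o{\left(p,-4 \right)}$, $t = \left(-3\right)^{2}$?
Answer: $3542$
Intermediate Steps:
$t = 9$
$c{\left(l \right)} = 16$ ($c{\left(l \right)} = 11 + 5 = 16$)
$o{\left(B,u \right)} = -11$ ($o{\left(B,u \right)} = -8 - 3 = -11$)
$k{\left(p \right)} = -11$
$N{\left(O \right)} = 9 + 11 O$ ($N{\left(O \right)} = 9 - O \left(-11\right) = 9 - - 11 O = 9 + 11 O$)
$3727 - N{\left(c{\left(8 \right)} \right)} = 3727 - \left(9 + 11 \cdot 16\right) = 3727 - \left(9 + 176\right) = 3727 - 185 = 3542$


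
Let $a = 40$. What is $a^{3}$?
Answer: $64000$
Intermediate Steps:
$a^{3} = 40^{3} = 64000$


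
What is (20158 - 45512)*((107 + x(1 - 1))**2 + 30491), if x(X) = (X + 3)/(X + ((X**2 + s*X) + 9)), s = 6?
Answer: -9586423462/9 ≈ -1.0652e+9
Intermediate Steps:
x(X) = (3 + X)/(9 + X**2 + 7*X) (x(X) = (X + 3)/(X + ((X**2 + 6*X) + 9)) = (3 + X)/(X + (9 + X**2 + 6*X)) = (3 + X)/(9 + X**2 + 7*X))
(20158 - 45512)*((107 + x(1 - 1))**2 + 30491) = (20158 - 45512)*((107 + (3 + (1 - 1))/(9 + (1 - 1)**2 + 7*(1 - 1)))**2 + 30491) = -25354*((107 + (3 + 0)/(9 + 0**2 + 7*0))**2 + 30491) = -25354*((107 + 3/(9 + 0 + 0))**2 + 30491) = -25354*((107 + 3/9)**2 + 30491) = -25354*((107 + (1/9)*3)**2 + 30491) = -25354*((107 + 1/3)**2 + 30491) = -25354*((322/3)**2 + 30491) = -25354*(103684/9 + 30491) = -25354*378103/9 = -9586423462/9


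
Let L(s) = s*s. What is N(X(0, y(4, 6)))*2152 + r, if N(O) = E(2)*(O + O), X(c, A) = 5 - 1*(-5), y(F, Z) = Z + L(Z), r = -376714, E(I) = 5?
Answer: -161514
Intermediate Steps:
L(s) = s²
y(F, Z) = Z + Z²
X(c, A) = 10 (X(c, A) = 5 + 5 = 10)
N(O) = 10*O (N(O) = 5*(O + O) = 5*(2*O) = 10*O)
N(X(0, y(4, 6)))*2152 + r = (10*10)*2152 - 376714 = 100*2152 - 376714 = 215200 - 376714 = -161514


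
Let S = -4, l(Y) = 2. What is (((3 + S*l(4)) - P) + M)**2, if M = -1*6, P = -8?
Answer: 9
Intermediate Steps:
M = -6
(((3 + S*l(4)) - P) + M)**2 = (((3 - 4*2) - 1*(-8)) - 6)**2 = (((3 - 8) + 8) - 6)**2 = ((-5 + 8) - 6)**2 = (3 - 6)**2 = (-3)**2 = 9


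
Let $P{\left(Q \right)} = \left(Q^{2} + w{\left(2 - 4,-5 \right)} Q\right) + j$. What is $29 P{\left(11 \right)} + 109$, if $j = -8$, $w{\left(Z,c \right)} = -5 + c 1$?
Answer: $196$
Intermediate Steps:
$w{\left(Z,c \right)} = -5 + c$
$P{\left(Q \right)} = -8 + Q^{2} - 10 Q$ ($P{\left(Q \right)} = \left(Q^{2} + \left(-5 - 5\right) Q\right) - 8 = \left(Q^{2} - 10 Q\right) - 8 = -8 + Q^{2} - 10 Q$)
$29 P{\left(11 \right)} + 109 = 29 \left(-8 + 11^{2} - 110\right) + 109 = 29 \left(-8 + 121 - 110\right) + 109 = 29 \cdot 3 + 109 = 87 + 109 = 196$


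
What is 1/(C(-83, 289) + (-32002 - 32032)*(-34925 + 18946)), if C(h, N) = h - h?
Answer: 1/1023199286 ≈ 9.7733e-10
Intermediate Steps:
C(h, N) = 0
1/(C(-83, 289) + (-32002 - 32032)*(-34925 + 18946)) = 1/(0 + (-32002 - 32032)*(-34925 + 18946)) = 1/(0 - 64034*(-15979)) = 1/(0 + 1023199286) = 1/1023199286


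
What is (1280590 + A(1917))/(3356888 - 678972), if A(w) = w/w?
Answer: 1280591/2677916 ≈ 0.47820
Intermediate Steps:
A(w) = 1
(1280590 + A(1917))/(3356888 - 678972) = (1280590 + 1)/(3356888 - 678972) = 1280591/2677916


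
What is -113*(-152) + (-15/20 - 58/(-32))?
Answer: 274833/16 ≈ 17177.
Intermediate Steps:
-113*(-152) + (-15/20 - 58/(-32)) = 17176 + (-15*1/20 - 58*(-1/32)) = 17176 + (-3/4 + 29/16) = 17176 + 17/16 = 274833/16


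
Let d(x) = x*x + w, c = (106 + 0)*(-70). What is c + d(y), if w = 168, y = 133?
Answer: 10437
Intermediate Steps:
c = -7420 (c = 106*(-70) = -7420)
d(x) = 168 + x² (d(x) = x*x + 168 = x² + 168 = 168 + x²)
c + d(y) = -7420 + (168 + 133²) = -7420 + (168 + 17689) = -7420 + 17857 = 10437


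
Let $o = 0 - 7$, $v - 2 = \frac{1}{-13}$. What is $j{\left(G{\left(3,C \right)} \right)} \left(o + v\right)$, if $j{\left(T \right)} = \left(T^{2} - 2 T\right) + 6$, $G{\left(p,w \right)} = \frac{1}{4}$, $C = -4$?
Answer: $- \frac{2937}{104} \approx -28.24$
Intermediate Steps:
$G{\left(p,w \right)} = \frac{1}{4}$
$j{\left(T \right)} = 6 + T^{2} - 2 T$
$v = \frac{25}{13}$ ($v = 2 + \frac{1}{-13} = 2 - \frac{1}{13} = \frac{25}{13} \approx 1.9231$)
$o = -7$
$j{\left(G{\left(3,C \right)} \right)} \left(o + v\right) = \left(6 + \left(\frac{1}{4}\right)^{2} - \frac{1}{2}\right) \left(-7 + \frac{25}{13}\right) = \left(6 + \frac{1}{16} - \frac{1}{2}\right) \left(- \frac{66}{13}\right) = \frac{89}{16} \left(- \frac{66}{13}\right) = - \frac{2937}{104}$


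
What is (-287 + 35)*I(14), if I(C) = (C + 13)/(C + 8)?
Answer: -3402/11 ≈ -309.27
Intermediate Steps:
I(C) = (13 + C)/(8 + C)
(-287 + 35)*I(14) = (-287 + 35)*((13 + 14)/(8 + 14)) = -252*27/22 = -3402/11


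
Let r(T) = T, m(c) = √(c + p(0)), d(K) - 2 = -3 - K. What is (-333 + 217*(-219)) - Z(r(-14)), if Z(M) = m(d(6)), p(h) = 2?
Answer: -47856 - I*√5 ≈ -47856.0 - 2.2361*I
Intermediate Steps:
d(K) = -1 - K (d(K) = 2 + (-3 - K) = -1 - K)
m(c) = √(2 + c) (m(c) = √(c + 2) = √(2 + c))
Z(M) = I*√5 (Z(M) = √(2 + (-1 - 1*6)) = √(2 + (-1 - 6)) = √(2 - 7) = √(-5) = I*√5)
(-333 + 217*(-219)) - Z(r(-14)) = (-333 + 217*(-219)) - I*√5 = (-333 - 47523) - I*√5 = -47856 - I*√5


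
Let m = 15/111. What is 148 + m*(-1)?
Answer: 5471/37 ≈ 147.86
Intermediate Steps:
m = 5/37 (m = 15*(1/111) = 5/37 ≈ 0.13514)
148 + m*(-1) = 148 + (5/37)*(-1) = 148 - 5/37 = 5471/37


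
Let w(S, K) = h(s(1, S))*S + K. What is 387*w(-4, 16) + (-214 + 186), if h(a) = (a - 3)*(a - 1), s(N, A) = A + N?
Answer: -30988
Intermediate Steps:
h(a) = (-1 + a)*(-3 + a) (h(a) = (-3 + a)*(-1 + a) = (-1 + a)*(-3 + a))
w(S, K) = K + S*(-1 + (1 + S)² - 4*S) (w(S, K) = (3 + (S + 1)² - 4*(S + 1))*S + K = (3 + (1 + S)² - 4*(1 + S))*S + K = (3 + (1 + S)² + (-4 - 4*S))*S + K = (-1 + (1 + S)² - 4*S)*S + K = S*(-1 + (1 + S)² - 4*S) + K = K + S*(-1 + (1 + S)² - 4*S))
387*w(-4, 16) + (-214 + 186) = 387*(16 + (-4)³ - 2*(-4)²) + (-214 + 186) = 387*(16 - 64 - 2*16) - 28 = 387*(16 - 64 - 32) - 28 = 387*(-80) - 28 = -30960 - 28 = -30988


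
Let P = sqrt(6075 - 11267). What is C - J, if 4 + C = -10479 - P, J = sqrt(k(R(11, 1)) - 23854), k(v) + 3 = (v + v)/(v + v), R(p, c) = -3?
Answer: -10483 - 4*I*sqrt(1491) - 2*I*sqrt(1298) ≈ -10483.0 - 226.51*I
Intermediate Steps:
k(v) = -2 (k(v) = -3 + (v + v)/(v + v) = -3 + (2*v)/((2*v)) = -3 + (2*v)*(1/(2*v)) = -3 + 1 = -2)
P = 2*I*sqrt(1298) (P = sqrt(-5192) = 2*I*sqrt(1298) ≈ 72.056*I)
J = 4*I*sqrt(1491) (J = sqrt(-2 - 23854) = sqrt(-23856) = 4*I*sqrt(1491) ≈ 154.45*I)
C = -10483 - 2*I*sqrt(1298) (C = -4 + (-10479 - 2*I*sqrt(1298)) = -10483 - 2*I*sqrt(1298) ≈ -10483.0 - 72.056*I)
C - J = (-10483 - 2*I*sqrt(1298)) - 4*I*sqrt(1491) = -10483 - 4*I*sqrt(1491) - 2*I*sqrt(1298)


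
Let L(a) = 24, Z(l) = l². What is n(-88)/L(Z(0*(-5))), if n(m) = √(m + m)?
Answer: I*√11/6 ≈ 0.55277*I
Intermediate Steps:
n(m) = √2*√m (n(m) = √(2*m) = √2*√m)
n(-88)/L(Z(0*(-5))) = (√2*√(-88))/24 = (√2*(2*I*√22))*(1/24) = (4*I*√11)*(1/24) = I*√11/6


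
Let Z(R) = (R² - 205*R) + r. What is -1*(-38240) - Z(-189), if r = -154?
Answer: -36072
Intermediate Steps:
Z(R) = -154 + R² - 205*R (Z(R) = (R² - 205*R) - 154 = -154 + R² - 205*R)
-1*(-38240) - Z(-189) = -1*(-38240) - (-154 + (-189)² - 205*(-189)) = 38240 - (-154 + 35721 + 38745) = 38240 - 1*74312 = 38240 - 74312 = -36072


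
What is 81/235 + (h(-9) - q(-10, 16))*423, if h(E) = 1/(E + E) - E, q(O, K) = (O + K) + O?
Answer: 2573647/470 ≈ 5475.8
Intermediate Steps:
q(O, K) = K + 2*O (q(O, K) = (K + O) + O = K + 2*O)
h(E) = 1/(2*E) - E
81/235 + (h(-9) - q(-10, 16))*423 = 81/235 + (((½)/(-9) - 1*(-9)) - (16 + 2*(-10)))*423 = 81*(1/235) + (((½)*(-⅑) + 9) - (16 - 20))*423 = 81/235 + ((-1/18 + 9) - 1*(-4))*423 = 81/235 + (161/18 + 4)*423 = 81/235 + (233/18)*423 = 81/235 + 10951/2 = 2573647/470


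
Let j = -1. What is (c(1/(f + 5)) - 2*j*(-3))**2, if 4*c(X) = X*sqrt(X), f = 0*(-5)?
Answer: (600 - sqrt(5))**2/10000 ≈ 35.732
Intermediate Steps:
f = 0
c(X) = X**(3/2)/4 (c(X) = (X*sqrt(X))/4 = X**(3/2)/4)
(c(1/(f + 5)) - 2*j*(-3))**2 = ((1/(0 + 5))**(3/2)/4 - 2*(-1)*(-3))**2 = ((1/5)**(3/2)/4 + 2*(-3))**2 = ((1/5)**(3/2)/4 - 6)**2 = ((sqrt(5)/25)/4 - 6)**2 = (sqrt(5)/100 - 6)**2 = (-6 + sqrt(5)/100)**2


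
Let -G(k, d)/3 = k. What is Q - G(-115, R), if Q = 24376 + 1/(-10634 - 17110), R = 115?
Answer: 666716063/27744 ≈ 24031.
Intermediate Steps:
G(k, d) = -3*k
Q = 676287743/27744 (Q = 24376 + 1/(-27744) = 24376 - 1/27744 = 676287743/27744 ≈ 24376.)
Q - G(-115, R) = 676287743/27744 - (-3)*(-115) = 676287743/27744 - 1*345 = 676287743/27744 - 345 = 666716063/27744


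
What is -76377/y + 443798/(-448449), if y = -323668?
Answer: -109392021791/145148590932 ≈ -0.75366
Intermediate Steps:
-76377/y + 443798/(-448449) = -76377/(-323668) + 443798/(-448449) = -76377*(-1/323668) + 443798*(-1/448449) = 76377/323668 - 443798/448449 = -109392021791/145148590932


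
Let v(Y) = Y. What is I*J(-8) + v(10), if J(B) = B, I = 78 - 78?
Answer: 10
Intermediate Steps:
I = 0
I*J(-8) + v(10) = 0*(-8) + 10 = 0 + 10 = 10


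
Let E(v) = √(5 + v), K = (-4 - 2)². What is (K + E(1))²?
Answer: (36 + √6)² ≈ 1478.4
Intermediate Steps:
K = 36 (K = (-6)² = 36)
(K + E(1))² = (36 + √(5 + 1))² = (36 + √6)²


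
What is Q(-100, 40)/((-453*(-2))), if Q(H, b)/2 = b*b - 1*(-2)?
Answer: 534/151 ≈ 3.5364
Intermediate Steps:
Q(H, b) = 4 + 2*b² (Q(H, b) = 2*(b*b - 1*(-2)) = 2*(b² + 2) = 2*(2 + b²) = 4 + 2*b²)
Q(-100, 40)/((-453*(-2))) = (4 + 2*40²)/((-453*(-2))) = (4 + 2*1600)/906 = (4 + 3200)*(1/906) = 3204*(1/906) = 534/151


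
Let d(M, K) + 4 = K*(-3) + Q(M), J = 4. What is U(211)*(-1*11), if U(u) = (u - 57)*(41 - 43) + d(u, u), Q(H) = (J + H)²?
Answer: -498080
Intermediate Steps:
Q(H) = (4 + H)²
d(M, K) = -4 + (4 + M)² - 3*K (d(M, K) = -4 + (K*(-3) + (4 + M)²) = -4 + (-3*K + (4 + M)²) = -4 + ((4 + M)² - 3*K) = -4 + (4 + M)² - 3*K)
U(u) = 110 + (4 + u)² - 5*u (U(u) = (u - 57)*(41 - 43) + (-4 + (4 + u)² - 3*u) = (-57 + u)*(-2) + (-4 + (4 + u)² - 3*u) = (114 - 2*u) + (-4 + (4 + u)² - 3*u) = 110 + (4 + u)² - 5*u)
U(211)*(-1*11) = (126 + 211² + 3*211)*(-1*11) = (126 + 44521 + 633)*(-11) = 45280*(-11) = -498080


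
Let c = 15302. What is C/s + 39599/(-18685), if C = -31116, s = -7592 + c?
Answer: -5911405/960409 ≈ -6.1551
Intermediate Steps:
s = 7710 (s = -7592 + 15302 = 7710)
C/s + 39599/(-18685) = -31116/7710 + 39599/(-18685) = -31116*1/7710 + 39599*(-1/18685) = -5186/1285 - 39599/18685 = -5911405/960409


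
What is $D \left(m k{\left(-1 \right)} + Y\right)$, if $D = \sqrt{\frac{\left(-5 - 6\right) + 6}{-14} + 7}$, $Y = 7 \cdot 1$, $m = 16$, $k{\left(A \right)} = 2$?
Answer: $\frac{39 \sqrt{1442}}{14} \approx 105.78$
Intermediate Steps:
$Y = 7$
$D = \frac{\sqrt{1442}}{14}$ ($D = \sqrt{\left(-11 + 6\right) \left(- \frac{1}{14}\right) + 7} = \sqrt{\left(-5\right) \left(- \frac{1}{14}\right) + 7} = \sqrt{\frac{5}{14} + 7} = \sqrt{\frac{103}{14}} = \frac{\sqrt{1442}}{14} \approx 2.7124$)
$D \left(m k{\left(-1 \right)} + Y\right) = \frac{\sqrt{1442}}{14} \left(16 \cdot 2 + 7\right) = \frac{\sqrt{1442}}{14} \left(32 + 7\right) = \frac{\sqrt{1442}}{14} \cdot 39 = \frac{39 \sqrt{1442}}{14}$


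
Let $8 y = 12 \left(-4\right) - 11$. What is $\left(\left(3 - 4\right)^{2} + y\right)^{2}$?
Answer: $\frac{2601}{64} \approx 40.641$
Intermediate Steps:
$y = - \frac{59}{8}$ ($y = \frac{12 \left(-4\right) - 11}{8} = \frac{-48 - 11}{8} = \frac{1}{8} \left(-59\right) = - \frac{59}{8} \approx -7.375$)
$\left(\left(3 - 4\right)^{2} + y\right)^{2} = \left(\left(3 - 4\right)^{2} - \frac{59}{8}\right)^{2} = \left(\left(-1\right)^{2} - \frac{59}{8}\right)^{2} = \left(1 - \frac{59}{8}\right)^{2} = \left(- \frac{51}{8}\right)^{2} = \frac{2601}{64}$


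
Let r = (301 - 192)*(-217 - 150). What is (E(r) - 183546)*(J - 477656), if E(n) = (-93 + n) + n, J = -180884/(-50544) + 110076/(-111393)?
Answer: 19695065505570745255/156395772 ≈ 1.2593e+11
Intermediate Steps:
r = -40003 (r = 109*(-367) = -40003)
J = 405153613/156395772 (J = -180884*(-1/50544) + 110076*(-1/111393) = 45221/12636 - 36692/37131 = 405153613/156395772 ≈ 2.5906)
E(n) = -93 + 2*n
(E(r) - 183546)*(J - 477656) = ((-93 + 2*(-40003)) - 183546)*(405153613/156395772 - 477656) = ((-93 - 80006) - 183546)*(-74702973716819/156395772) = (-80099 - 183546)*(-74702973716819/156395772) = -263645*(-74702973716819/156395772) = 19695065505570745255/156395772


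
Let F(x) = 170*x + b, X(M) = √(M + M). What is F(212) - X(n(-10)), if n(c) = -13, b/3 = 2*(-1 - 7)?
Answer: 35992 - I*√26 ≈ 35992.0 - 5.099*I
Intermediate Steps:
b = -48 (b = 3*(2*(-1 - 7)) = 3*(2*(-8)) = 3*(-16) = -48)
X(M) = √2*√M (X(M) = √(2*M) = √2*√M)
F(x) = -48 + 170*x (F(x) = 170*x - 48 = -48 + 170*x)
F(212) - X(n(-10)) = (-48 + 170*212) - √2*√(-13) = (-48 + 36040) - √2*I*√13 = 35992 - I*√26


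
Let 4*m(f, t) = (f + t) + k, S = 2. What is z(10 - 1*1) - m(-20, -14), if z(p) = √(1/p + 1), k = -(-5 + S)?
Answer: 31/4 + √10/3 ≈ 8.8041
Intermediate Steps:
k = 3 (k = -(-5 + 2) = -1*(-3) = 3)
m(f, t) = ¾ + f/4 + t/4 (m(f, t) = ((f + t) + 3)/4 = (3 + f + t)/4 = ¾ + f/4 + t/4)
z(p) = √(1 + 1/p)
z(10 - 1*1) - m(-20, -14) = √((1 + (10 - 1*1))/(10 - 1*1)) - (¾ + (¼)*(-20) + (¼)*(-14)) = √((1 + (10 - 1))/(10 - 1)) - (¾ - 5 - 7/2) = √((1 + 9)/9) - 1*(-31/4) = √((⅑)*10) + 31/4 = √(10/9) + 31/4 = √10/3 + 31/4 = 31/4 + √10/3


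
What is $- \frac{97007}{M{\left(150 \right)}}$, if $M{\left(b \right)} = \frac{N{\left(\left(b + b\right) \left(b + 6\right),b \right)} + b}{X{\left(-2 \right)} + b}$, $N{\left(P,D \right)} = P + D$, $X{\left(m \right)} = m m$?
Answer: $- \frac{7469539}{23550} \approx -317.18$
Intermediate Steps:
$X{\left(m \right)} = m^{2}$
$N{\left(P,D \right)} = D + P$
$M{\left(b \right)} = \frac{2 b + 2 b \left(6 + b\right)}{4 + b}$ ($M{\left(b \right)} = \frac{\left(b + \left(b + b\right) \left(b + 6\right)\right) + b}{\left(-2\right)^{2} + b} = \frac{\left(b + 2 b \left(6 + b\right)\right) + b}{4 + b} = \frac{2 b + 2 b \left(6 + b\right)}{4 + b}$)
$- \frac{97007}{M{\left(150 \right)}} = - \frac{97007}{2 \cdot 150 \frac{1}{4 + 150} \left(7 + 150\right)} = - \frac{97007}{2 \cdot 150 \cdot \frac{1}{154} \cdot 157} = - \frac{97007}{\frac{23550}{77}} = \left(-97007\right) \frac{77}{23550} = - \frac{7469539}{23550}$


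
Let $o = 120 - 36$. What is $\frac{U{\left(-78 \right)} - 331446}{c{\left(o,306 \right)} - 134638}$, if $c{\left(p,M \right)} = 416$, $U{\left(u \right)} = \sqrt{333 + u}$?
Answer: $\frac{165723}{67111} - \frac{\sqrt{255}}{134222} \approx 2.4693$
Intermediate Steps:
$o = 84$
$\frac{U{\left(-78 \right)} - 331446}{c{\left(o,306 \right)} - 134638} = \frac{\sqrt{333 - 78} - 331446}{416 - 134638} = \frac{\sqrt{255} - 331446}{-134222} = \left(-331446 + \sqrt{255}\right) \left(- \frac{1}{134222}\right) = \frac{165723}{67111} - \frac{\sqrt{255}}{134222}$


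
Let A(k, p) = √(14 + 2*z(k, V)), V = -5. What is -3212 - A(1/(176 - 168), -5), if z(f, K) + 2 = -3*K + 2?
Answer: -3212 - 2*√11 ≈ -3218.6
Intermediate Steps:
z(f, K) = -3*K (z(f, K) = -2 + (-3*K + 2) = -2 + (2 - 3*K) = -3*K)
A(k, p) = 2*√11 (A(k, p) = √(14 + 2*(-3*(-5))) = √(14 + 2*15) = √(14 + 30) = √44 = 2*√11)
-3212 - A(1/(176 - 168), -5) = -3212 - 2*√11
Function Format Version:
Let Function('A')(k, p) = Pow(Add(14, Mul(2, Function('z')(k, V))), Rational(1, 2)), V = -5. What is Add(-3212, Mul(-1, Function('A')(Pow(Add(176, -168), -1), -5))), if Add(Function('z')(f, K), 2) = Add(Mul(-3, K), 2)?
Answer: Add(-3212, Mul(-2, Pow(11, Rational(1, 2)))) ≈ -3218.6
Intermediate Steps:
Function('z')(f, K) = Mul(-3, K) (Function('z')(f, K) = Add(-2, Add(Mul(-3, K), 2)) = Add(-2, Add(2, Mul(-3, K))) = Mul(-3, K))
Function('A')(k, p) = Mul(2, Pow(11, Rational(1, 2))) (Function('A')(k, p) = Pow(Add(14, Mul(2, Mul(-3, -5))), Rational(1, 2)) = Pow(Add(14, Mul(2, 15)), Rational(1, 2)) = Pow(Add(14, 30), Rational(1, 2)) = Pow(44, Rational(1, 2)) = Mul(2, Pow(11, Rational(1, 2))))
Add(-3212, Mul(-1, Function('A')(Pow(Add(176, -168), -1), -5))) = Add(-3212, Mul(-1, Mul(2, Pow(11, Rational(1, 2))))) = Add(-3212, Mul(-2, Pow(11, Rational(1, 2))))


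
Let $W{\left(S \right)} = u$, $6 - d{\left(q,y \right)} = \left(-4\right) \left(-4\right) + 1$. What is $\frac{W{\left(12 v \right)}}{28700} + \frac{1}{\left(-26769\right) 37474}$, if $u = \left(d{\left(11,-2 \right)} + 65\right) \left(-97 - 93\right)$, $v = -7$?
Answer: $- \frac{12551502293}{35109952710} \approx -0.35749$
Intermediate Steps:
$d{\left(q,y \right)} = -11$ ($d{\left(q,y \right)} = 6 - \left(\left(-4\right) \left(-4\right) + 1\right) = 6 - \left(16 + 1\right) = 6 - 17 = -11$)
$u = -10260$ ($u = \left(-11 + 65\right) \left(-97 - 93\right) = 54 \left(-190\right) = -10260$)
$W{\left(S \right)} = -10260$
$\frac{W{\left(12 v \right)}}{28700} + \frac{1}{\left(-26769\right) 37474} = - \frac{10260}{28700} + \frac{1}{\left(-26769\right) 37474} = \left(-10260\right) \frac{1}{28700} - \frac{1}{1003141506} = - \frac{513}{1435} - \frac{1}{1003141506} = - \frac{12551502293}{35109952710}$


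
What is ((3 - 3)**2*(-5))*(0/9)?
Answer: 0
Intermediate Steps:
((3 - 3)**2*(-5))*(0/9) = (0**2*(-5))*(0*(1/9)) = (0*(-5))*0 = 0*0 = 0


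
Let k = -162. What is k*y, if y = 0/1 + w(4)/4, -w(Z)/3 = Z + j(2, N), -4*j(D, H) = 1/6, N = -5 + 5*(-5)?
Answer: 7695/16 ≈ 480.94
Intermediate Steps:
N = -30 (N = -5 - 25 = -30)
j(D, H) = -1/24 (j(D, H) = -1/4/6 = -1/4*1/6 = -1/24)
w(Z) = 1/8 - 3*Z (w(Z) = -3*(Z - 1/24) = -3*(-1/24 + Z) = 1/8 - 3*Z)
y = -95/32 (y = 0/1 + (1/8 - 3*4)/4 = 0*1 + (1/8 - 12)*(1/4) = 0 - 95/8*1/4 = 0 - 95/32 = -95/32 ≈ -2.9688)
k*y = -162*(-95/32) = 7695/16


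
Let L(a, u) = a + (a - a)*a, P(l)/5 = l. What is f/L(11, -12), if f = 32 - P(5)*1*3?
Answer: -43/11 ≈ -3.9091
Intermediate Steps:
P(l) = 5*l
L(a, u) = a (L(a, u) = a + 0*a = a + 0 = a)
f = -43 (f = 32 - (5*5)*1*3 = 32 - 25*1*3 = 32 - 25*3 = 32 - 1*75 = 32 - 75 = -43)
f/L(11, -12) = -43/11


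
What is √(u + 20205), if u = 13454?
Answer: √33659 ≈ 183.46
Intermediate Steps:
√(u + 20205) = √(13454 + 20205) = √33659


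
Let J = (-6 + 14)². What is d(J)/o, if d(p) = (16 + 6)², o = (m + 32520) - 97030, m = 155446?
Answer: 121/22734 ≈ 0.0053224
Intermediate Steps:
o = 90936 (o = (155446 + 32520) - 97030 = 187966 - 97030 = 90936)
J = 64 (J = 8² = 64)
d(p) = 484 (d(p) = 22² = 484)
d(J)/o = 484/90936 = 484*(1/90936) = 121/22734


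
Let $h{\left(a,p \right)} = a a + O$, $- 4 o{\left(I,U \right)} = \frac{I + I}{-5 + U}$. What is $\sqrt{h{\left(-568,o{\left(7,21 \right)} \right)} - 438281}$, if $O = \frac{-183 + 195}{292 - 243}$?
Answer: $\frac{i \sqrt{5667181}}{7} \approx 340.08 i$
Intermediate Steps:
$O = \frac{12}{49} \approx 0.2449$
$o{\left(I,U \right)} = - \frac{I}{2 \left(-5 + U\right)}$ ($o{\left(I,U \right)} = - \frac{\left(I + I\right) \frac{1}{-5 + U}}{4} = - \frac{2 I \frac{1}{-5 + U}}{4} = - \frac{I}{2 \left(-5 + U\right)}$)
$h{\left(a,p \right)} = \frac{12}{49} + a^{2}$ ($h{\left(a,p \right)} = a a + \frac{12}{49} = a^{2} + \frac{12}{49} = \frac{12}{49} + a^{2}$)
$\sqrt{h{\left(-568,o{\left(7,21 \right)} \right)} - 438281} = \sqrt{\left(\frac{12}{49} + \left(-568\right)^{2}\right) - 438281} = \sqrt{\left(\frac{12}{49} + 322624\right) - 438281} = \sqrt{\frac{15808588}{49} - 438281} = \sqrt{- \frac{5667181}{49}} = \frac{i \sqrt{5667181}}{7}$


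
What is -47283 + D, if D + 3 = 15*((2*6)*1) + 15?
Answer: -47091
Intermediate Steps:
D = 192 (D = -3 + (15*((2*6)*1) + 15) = -3 + (15*(12*1) + 15) = -3 + (15*12 + 15) = -3 + (180 + 15) = -3 + 195 = 192)
-47283 + D = -47283 + 192 = -47091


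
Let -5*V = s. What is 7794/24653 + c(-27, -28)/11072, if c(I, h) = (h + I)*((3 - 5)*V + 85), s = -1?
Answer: -28415241/272958016 ≈ -0.10410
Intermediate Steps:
V = ⅕ (V = -⅕*(-1) = ⅕ ≈ 0.20000)
c(I, h) = 423*I/5 + 423*h/5 (c(I, h) = (h + I)*((3 - 5)*(⅕) + 85) = (I + h)*(-2*⅕ + 85) = (I + h)*(-⅖ + 85) = (I + h)*(423/5) = 423*I/5 + 423*h/5)
7794/24653 + c(-27, -28)/11072 = 7794/24653 + ((423/5)*(-27) + (423/5)*(-28))/11072 = 7794*(1/24653) + (-11421/5 - 11844/5)*(1/11072) = 7794/24653 - 4653*1/11072 = 7794/24653 - 4653/11072 = -28415241/272958016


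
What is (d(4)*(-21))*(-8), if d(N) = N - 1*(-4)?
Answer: 1344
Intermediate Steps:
d(N) = 4 + N (d(N) = N + 4 = 4 + N)
(d(4)*(-21))*(-8) = ((4 + 4)*(-21))*(-8) = (8*(-21))*(-8) = -168*(-8) = 1344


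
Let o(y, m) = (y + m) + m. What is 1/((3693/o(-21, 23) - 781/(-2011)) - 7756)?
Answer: -50275/382486752 ≈ -0.00013144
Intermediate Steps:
o(y, m) = y + 2*m (o(y, m) = (m + y) + m = y + 2*m)
1/((3693/o(-21, 23) - 781/(-2011)) - 7756) = 1/((3693/(-21 + 2*23) - 781/(-2011)) - 7756) = 1/((3693/(-21 + 46) - 781*(-1/2011)) - 7756) = 1/((3693/25 + 781/2011) - 7756) = 1/(7446148/50275 - 7756) = 1/(-382486752/50275) = -50275/382486752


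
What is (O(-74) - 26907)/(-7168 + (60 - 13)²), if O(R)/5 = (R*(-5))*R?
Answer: 163807/4959 ≈ 33.032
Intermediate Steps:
O(R) = -25*R² (O(R) = 5*((R*(-5))*R) = 5*((-5*R)*R) = 5*(-5*R²) = -25*R²)
(O(-74) - 26907)/(-7168 + (60 - 13)²) = (-25*(-74)² - 26907)/(-7168 + (60 - 13)²) = (-25*5476 - 26907)/(-7168 + 47²) = (-136900 - 26907)/(-7168 + 2209) = -163807/(-4959) = -163807*(-1/4959) = 163807/4959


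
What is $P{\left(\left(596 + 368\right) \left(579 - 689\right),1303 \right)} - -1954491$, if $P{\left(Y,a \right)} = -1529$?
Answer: $1952962$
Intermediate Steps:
$P{\left(\left(596 + 368\right) \left(579 - 689\right),1303 \right)} - -1954491 = -1529 - -1954491 = -1529 + 1954491 = 1952962$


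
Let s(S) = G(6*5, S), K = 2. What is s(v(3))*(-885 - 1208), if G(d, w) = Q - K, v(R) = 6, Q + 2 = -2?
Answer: 12558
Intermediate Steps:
Q = -4 (Q = -2 - 2 = -4)
G(d, w) = -6 (G(d, w) = -4 - 1*2 = -4 - 2 = -6)
s(S) = -6
s(v(3))*(-885 - 1208) = -6*(-885 - 1208) = -6*(-2093) = 12558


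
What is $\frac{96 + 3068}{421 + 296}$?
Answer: $\frac{3164}{717} \approx 4.4128$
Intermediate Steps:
$\frac{96 + 3068}{421 + 296} = \frac{3164}{717}$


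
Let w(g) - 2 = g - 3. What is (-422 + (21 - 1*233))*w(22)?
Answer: -13314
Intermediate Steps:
w(g) = -1 + g (w(g) = 2 + (g - 3) = 2 + (-3 + g) = -1 + g)
(-422 + (21 - 1*233))*w(22) = (-422 + (21 - 1*233))*(-1 + 22) = (-422 + (21 - 233))*21 = (-422 - 212)*21 = -634*21 = -13314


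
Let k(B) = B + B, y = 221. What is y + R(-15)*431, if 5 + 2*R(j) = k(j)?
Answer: -14643/2 ≈ -7321.5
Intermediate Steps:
k(B) = 2*B
R(j) = -5/2 + j (R(j) = -5/2 + (2*j)/2 = -5/2 + j)
y + R(-15)*431 = 221 + (-5/2 - 15)*431 = 221 - 35/2*431 = 221 - 15085/2 = -14643/2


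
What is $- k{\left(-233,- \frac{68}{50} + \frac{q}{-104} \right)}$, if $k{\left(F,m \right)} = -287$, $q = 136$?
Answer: $287$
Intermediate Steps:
$- k{\left(-233,- \frac{68}{50} + \frac{q}{-104} \right)} = \left(-1\right) \left(-287\right) = 287$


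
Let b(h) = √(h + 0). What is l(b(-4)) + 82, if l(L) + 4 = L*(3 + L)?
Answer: 74 + 6*I ≈ 74.0 + 6.0*I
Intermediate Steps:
b(h) = √h
l(L) = -4 + L*(3 + L)
l(b(-4)) + 82 = (-4 + (√(-4))² + 3*√(-4)) + 82 = (-4 + (2*I)² + 3*(2*I)) + 82 = (-4 - 4 + 6*I) + 82 = (-8 + 6*I) + 82 = 74 + 6*I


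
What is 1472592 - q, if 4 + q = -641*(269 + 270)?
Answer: 1818095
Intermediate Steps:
q = -345503 (q = -4 - 641*(269 + 270) = -4 - 641*539 = -4 - 345499 = -345503)
1472592 - q = 1472592 - 1*(-345503) = 1472592 + 345503 = 1818095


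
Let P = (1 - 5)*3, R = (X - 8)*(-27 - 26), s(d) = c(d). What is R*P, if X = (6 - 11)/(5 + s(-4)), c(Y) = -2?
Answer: -6148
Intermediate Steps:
s(d) = -2
X = -5/3 (X = (6 - 11)/(5 - 2) = -5/3 ≈ -1.6667)
R = 1537/3 (R = (-5/3 - 8)*(-27 - 26) = -29/3*(-53) = 1537/3 ≈ 512.33)
P = -12 (P = -4*3 = -12)
R*P = (1537/3)*(-12) = -6148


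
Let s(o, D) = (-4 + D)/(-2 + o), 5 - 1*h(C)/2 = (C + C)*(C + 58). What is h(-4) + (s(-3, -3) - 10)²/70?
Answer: 1531349/1750 ≈ 875.06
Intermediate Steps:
h(C) = 10 - 4*C*(58 + C) (h(C) = 10 - 2*(C + C)*(C + 58) = 10 - 2*2*C*(58 + C) = 10 - 4*C*(58 + C))
s(o, D) = (-4 + D)/(-2 + o)
h(-4) + (s(-3, -3) - 10)²/70 = (10 - 232*(-4) - 4*(-4)²) + ((-4 - 3)/(-2 - 3) - 10)²/70 = (10 + 928 - 4*16) + (-7/(-5) - 10)²*(1/70) = (10 + 928 - 64) + (-⅕*(-7) - 10)²*(1/70) = 874 + (7/5 - 10)²*(1/70) = 874 + (-43/5)²*(1/70) = 874 + (1849/25)*(1/70) = 874 + 1849/1750 = 1531349/1750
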